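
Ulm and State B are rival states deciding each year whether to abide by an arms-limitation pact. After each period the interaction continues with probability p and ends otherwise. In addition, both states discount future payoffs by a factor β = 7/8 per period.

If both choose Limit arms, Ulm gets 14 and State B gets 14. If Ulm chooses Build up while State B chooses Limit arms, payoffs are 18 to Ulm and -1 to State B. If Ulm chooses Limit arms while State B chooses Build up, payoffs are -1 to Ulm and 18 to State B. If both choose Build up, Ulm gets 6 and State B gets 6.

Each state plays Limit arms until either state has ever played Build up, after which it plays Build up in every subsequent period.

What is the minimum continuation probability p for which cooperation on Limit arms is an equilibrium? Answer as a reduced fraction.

8/21

Expected continuation weight on next period's payoff is β·p = 7/8·p, which plays the role of the discount factor.
Cooperation requires 7/8·p ≥ (18−14)/(18−6) = 1/3, hence p ≥ 8/21.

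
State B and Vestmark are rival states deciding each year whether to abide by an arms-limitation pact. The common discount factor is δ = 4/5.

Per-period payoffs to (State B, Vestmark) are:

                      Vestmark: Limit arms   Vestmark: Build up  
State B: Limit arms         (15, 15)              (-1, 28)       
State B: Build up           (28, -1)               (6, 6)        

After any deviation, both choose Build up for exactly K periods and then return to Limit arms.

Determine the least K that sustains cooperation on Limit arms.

3

IC: δ(1−δ^K)/(1−δ) ≥ (28−15)/(15−6) = 13/9.
With δ = 4/5: need 1 − δ^K ≥ 13/9·(1−4/5)/(4/5), i.e. δ^K ≤ 0.6389.
Since (4/5)^2 = 0.6400 and (4/5)^3 = 0.5120, the smallest such K is 3.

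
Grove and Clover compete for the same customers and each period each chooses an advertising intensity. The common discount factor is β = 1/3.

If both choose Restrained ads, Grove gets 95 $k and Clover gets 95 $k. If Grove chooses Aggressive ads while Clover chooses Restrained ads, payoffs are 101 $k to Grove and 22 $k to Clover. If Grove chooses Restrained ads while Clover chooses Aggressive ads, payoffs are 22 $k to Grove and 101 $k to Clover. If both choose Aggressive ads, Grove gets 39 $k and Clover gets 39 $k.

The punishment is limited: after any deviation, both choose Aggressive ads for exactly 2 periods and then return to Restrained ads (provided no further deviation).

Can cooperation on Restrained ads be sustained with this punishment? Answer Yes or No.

Yes

A one-shot deviation gives 101 now, then 39 for 2 periods, then back to 95.
Gain from deviating: (101−95) today; loss: (95−39) in each of the next 2 periods.
No-deviation condition: (95−39)(β+…+β^2) ≥ 101−95, i.e. β+…+β^2 ≥ 3/28.
At β = 1/3: β+…+β^2 = 0.4444 ≥ 0.1071.
So cooperation is sustainable.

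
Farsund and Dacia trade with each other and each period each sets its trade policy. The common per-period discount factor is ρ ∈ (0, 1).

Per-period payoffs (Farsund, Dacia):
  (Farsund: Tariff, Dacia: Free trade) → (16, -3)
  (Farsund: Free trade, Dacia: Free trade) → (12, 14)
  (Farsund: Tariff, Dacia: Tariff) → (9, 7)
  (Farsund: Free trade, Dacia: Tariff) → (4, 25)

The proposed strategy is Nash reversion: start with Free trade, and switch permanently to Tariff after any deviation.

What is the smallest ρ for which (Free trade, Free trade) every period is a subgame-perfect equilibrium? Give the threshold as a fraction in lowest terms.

For Farsund: deviation gain 16−12 = 4, per-period punishment loss 12−9 = 3. IC gives ρ ≥ 4/7.
For Dacia: gain 11, loss 7 per period, so ρ ≥ 11/18.
The tighter constraint is Dacia's, so cooperation needs ρ ≥ 11/18.

11/18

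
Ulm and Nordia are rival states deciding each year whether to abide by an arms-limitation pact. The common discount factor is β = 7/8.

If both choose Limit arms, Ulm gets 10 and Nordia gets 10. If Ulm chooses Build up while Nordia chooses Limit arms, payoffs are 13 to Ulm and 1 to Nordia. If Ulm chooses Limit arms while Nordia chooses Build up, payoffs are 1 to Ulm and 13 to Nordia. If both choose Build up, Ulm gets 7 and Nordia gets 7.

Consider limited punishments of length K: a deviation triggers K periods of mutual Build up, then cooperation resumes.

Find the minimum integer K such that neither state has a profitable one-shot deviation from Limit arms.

IC: β(1−β^K)/(1−β) ≥ (13−10)/(10−7) = 1.
With β = 7/8: need 1 − β^K ≥ 1·(1−7/8)/(7/8), i.e. β^K ≤ 0.8571.
Since (7/8)^1 = 0.8750 and (7/8)^2 = 0.7656, the smallest such K is 2.

2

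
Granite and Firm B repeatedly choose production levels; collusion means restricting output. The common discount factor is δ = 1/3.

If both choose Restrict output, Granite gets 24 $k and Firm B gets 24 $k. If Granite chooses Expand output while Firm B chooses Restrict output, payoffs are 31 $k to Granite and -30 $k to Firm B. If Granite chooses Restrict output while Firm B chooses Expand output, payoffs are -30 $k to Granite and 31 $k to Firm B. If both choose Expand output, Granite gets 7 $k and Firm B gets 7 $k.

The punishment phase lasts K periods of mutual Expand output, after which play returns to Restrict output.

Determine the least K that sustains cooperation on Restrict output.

No profitable deviation requires (24−7)(δ+…+δ^K) ≥ 31−24, i.e. δ+…+δ^K ≥ 7/17 ≈ 0.4118.
With δ = 1/3, the partial sums are K=1: 0.3333, K=2: 0.4444.
K = 2 is the first length at which the sum reaches 0.4118.

2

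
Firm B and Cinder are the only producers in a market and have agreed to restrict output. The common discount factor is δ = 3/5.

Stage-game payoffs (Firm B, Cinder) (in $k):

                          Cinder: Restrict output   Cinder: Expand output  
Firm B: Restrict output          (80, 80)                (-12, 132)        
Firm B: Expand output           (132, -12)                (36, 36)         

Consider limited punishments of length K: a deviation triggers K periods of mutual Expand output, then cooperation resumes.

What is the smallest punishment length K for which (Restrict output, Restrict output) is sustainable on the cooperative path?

No profitable deviation requires (80−36)(δ+…+δ^K) ≥ 132−80, i.e. δ+…+δ^K ≥ 13/11 ≈ 1.1818.
With δ = 3/5, the partial sums are K=1: 0.6000, K=2: 0.9600, K=3: 1.1760, K=4: 1.3056.
K = 4 is the first length at which the sum reaches 1.1818.

4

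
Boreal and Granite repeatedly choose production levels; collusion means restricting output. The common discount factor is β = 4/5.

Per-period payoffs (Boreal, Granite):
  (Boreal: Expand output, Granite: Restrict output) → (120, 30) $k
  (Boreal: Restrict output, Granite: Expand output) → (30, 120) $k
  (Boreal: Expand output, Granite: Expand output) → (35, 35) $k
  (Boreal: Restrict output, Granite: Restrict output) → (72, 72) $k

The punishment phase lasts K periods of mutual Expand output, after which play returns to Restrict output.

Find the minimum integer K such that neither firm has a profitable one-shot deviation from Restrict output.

2

IC: β(1−β^K)/(1−β) ≥ (120−72)/(72−35) = 48/37.
With β = 4/5: need 1 − β^K ≥ 48/37·(1−4/5)/(4/5), i.e. β^K ≤ 0.6757.
Since (4/5)^1 = 0.8000 and (4/5)^2 = 0.6400, the smallest such K is 2.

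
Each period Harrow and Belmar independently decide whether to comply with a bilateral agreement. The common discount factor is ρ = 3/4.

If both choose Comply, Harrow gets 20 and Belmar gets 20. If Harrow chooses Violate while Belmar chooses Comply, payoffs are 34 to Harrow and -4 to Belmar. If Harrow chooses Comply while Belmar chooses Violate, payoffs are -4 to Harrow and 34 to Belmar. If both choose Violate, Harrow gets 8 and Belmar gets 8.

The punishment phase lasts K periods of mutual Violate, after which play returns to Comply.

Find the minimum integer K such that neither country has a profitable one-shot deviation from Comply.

2

Need Σ_{k=1}^{K} ρ^k ≥ (34−20)/(20−8) = 1.1667 at ρ = 3/4.
At K = 1 the sum is 0.7500 < 1.1667; at K = 2 it is 1.3125 ≥ 1.1667.
So the minimum punishment length is K = 2.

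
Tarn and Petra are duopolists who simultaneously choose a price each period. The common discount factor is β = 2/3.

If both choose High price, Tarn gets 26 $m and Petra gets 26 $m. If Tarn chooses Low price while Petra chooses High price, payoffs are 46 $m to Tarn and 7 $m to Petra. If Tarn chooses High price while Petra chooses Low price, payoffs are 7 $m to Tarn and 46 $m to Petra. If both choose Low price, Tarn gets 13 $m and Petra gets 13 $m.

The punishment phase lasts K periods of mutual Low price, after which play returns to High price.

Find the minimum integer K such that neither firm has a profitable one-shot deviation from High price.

IC: β(1−β^K)/(1−β) ≥ (46−26)/(26−13) = 20/13.
With β = 2/3: need 1 − β^K ≥ 20/13·(1−2/3)/(2/3), i.e. β^K ≤ 0.2308.
Since (2/3)^3 = 0.2963 and (2/3)^4 = 0.1975, the smallest such K is 4.

4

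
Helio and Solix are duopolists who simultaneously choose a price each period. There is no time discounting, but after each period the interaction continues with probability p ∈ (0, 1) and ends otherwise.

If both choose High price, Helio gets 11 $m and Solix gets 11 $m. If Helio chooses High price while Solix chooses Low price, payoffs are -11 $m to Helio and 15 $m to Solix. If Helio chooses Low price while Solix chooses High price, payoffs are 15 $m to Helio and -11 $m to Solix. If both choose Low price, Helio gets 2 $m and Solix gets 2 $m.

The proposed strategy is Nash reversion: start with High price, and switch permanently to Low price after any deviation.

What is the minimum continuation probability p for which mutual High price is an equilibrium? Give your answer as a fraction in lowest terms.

With no time discounting, the continuation probability p plays the role of the discount factor.
Grim-trigger IC: 11/(1−p) ≥ 15 + 2p/(1−p) ⇒ p ≥ (15−11)/(15−2) = 4/13.

4/13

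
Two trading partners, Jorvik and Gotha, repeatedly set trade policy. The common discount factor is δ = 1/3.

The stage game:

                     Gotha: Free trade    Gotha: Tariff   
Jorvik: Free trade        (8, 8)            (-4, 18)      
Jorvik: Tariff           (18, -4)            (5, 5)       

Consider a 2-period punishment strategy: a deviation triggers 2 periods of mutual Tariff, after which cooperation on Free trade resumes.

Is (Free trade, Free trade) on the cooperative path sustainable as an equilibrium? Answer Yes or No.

IC: δ+…+δ^2 ≥ (18−8)/(8−5) = 10/3.
At δ = 1/3: partial sum = 0.4444 < 3.3333. Cooperation not sustainable.

No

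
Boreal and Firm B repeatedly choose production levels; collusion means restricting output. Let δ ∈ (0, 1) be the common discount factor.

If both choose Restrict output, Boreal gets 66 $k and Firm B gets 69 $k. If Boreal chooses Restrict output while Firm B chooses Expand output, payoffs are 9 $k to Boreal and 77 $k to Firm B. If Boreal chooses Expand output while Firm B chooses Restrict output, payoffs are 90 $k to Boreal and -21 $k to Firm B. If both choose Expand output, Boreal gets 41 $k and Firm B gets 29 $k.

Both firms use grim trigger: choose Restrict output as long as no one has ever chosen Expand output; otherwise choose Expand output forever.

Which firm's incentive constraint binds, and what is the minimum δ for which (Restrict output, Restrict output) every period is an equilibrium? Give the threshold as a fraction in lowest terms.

Boreal; δ ≥ 24/49

Boreal's threshold: (90−66)/(90−41) = 24/49.
Firm B's threshold: (77−69)/(77−29) = 1/6.
24/49 > 1/6, so Boreal binds and δ* = 24/49.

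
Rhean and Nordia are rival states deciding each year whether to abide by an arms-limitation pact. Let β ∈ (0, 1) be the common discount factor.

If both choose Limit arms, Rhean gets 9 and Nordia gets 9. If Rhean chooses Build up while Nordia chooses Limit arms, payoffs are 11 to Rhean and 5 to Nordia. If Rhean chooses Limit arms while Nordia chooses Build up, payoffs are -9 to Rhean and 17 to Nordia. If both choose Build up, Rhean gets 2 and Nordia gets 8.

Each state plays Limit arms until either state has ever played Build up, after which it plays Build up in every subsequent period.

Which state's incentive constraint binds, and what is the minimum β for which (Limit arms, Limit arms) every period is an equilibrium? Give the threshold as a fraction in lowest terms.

Nordia; β ≥ 8/9

Rhean: cooperation gives 9 each period; deviation gives 11 once then 2 forever.
  9/(1−β) ≥ 11 + 2β/(1−β) ⇒ β ≥ 2/9.
Nordia: cooperation gives 9 each period; deviation gives 17 once then 8 forever.
  β ≥ 8/9.
Both must hold, so the binding constraint is Nordia's: β ≥ 8/9.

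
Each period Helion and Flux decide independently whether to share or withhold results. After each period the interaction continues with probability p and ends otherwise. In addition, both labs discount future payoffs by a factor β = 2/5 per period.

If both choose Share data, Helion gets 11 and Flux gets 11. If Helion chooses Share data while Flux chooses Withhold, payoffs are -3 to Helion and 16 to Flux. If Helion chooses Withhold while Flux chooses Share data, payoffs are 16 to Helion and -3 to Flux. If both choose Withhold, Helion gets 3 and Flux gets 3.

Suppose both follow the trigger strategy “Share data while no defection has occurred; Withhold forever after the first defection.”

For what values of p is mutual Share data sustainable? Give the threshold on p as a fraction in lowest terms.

25/26

Expected continuation weight on next period's payoff is β·p = 2/5·p, which plays the role of the discount factor.
Cooperation requires 2/5·p ≥ (16−11)/(16−3) = 5/13, hence p ≥ 25/26.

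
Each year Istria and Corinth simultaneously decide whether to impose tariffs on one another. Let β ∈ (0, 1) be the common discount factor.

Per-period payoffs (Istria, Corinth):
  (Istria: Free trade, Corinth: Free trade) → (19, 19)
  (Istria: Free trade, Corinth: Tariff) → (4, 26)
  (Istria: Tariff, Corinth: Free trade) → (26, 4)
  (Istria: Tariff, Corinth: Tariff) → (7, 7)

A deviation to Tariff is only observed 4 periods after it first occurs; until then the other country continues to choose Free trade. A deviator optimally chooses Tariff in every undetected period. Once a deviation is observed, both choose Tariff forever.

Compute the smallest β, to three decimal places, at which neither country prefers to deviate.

Deviating for the 4 undetected periods gains 26−19 = 7 per period over cooperation, then loses 19−7 = 12 per period forever once punishment starts.
Gain: 7(1 + β + … + β^3); loss: 12·β^4/(1−β).
No profitable deviation ⇔ 7(1−β^4) ≤ 12·β^4, i.e. β^4 ≥ 7/(7+12) = 7/19.
Hence β ≥ (7/19)^(1/4) ≈ 0.779.

0.779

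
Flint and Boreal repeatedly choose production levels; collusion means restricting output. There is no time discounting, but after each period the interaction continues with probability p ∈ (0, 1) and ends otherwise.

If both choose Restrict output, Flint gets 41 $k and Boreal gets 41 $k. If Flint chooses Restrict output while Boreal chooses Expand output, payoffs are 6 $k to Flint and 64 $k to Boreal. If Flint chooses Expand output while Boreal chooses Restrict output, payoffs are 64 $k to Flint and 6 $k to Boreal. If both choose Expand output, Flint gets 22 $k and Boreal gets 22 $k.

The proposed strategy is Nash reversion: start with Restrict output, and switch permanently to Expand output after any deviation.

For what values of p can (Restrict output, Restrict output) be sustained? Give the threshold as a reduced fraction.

23/42

Expected cooperation value is 41 + p·41 + p²·41 + … = 41/(1−p); deviation gives 64 + p·22/(1−p).
41 ≥ 64(1−p) + 22p ⇒ 42p ≥ 23 ⇒ p ≥ 23/42.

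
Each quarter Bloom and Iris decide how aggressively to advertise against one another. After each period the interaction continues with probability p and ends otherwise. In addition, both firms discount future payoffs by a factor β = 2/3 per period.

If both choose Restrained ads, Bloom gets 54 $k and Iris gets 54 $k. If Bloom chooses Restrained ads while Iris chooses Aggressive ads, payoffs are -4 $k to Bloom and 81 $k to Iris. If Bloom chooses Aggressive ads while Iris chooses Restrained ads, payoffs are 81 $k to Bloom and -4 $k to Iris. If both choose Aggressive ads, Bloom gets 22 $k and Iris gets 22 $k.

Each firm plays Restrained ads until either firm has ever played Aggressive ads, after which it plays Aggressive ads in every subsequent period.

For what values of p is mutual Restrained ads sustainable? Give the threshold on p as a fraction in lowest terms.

81/118

With continuation probability p and discount β, the effective per-period discount factor is βp.
Grim-trigger IC: βp ≥ (81−54)/(81−22) = 27/59.
So p ≥ (27/59)/(2/3) = 81/118.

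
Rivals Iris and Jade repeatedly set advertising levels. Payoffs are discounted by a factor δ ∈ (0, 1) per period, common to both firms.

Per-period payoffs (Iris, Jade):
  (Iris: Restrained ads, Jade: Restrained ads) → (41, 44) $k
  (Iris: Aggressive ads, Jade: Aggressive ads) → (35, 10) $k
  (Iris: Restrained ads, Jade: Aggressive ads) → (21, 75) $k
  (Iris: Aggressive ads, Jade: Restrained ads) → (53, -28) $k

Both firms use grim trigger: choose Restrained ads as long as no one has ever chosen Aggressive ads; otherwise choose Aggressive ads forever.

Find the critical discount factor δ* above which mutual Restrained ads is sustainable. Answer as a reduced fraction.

2/3

Iris's threshold: (53−41)/(53−35) = 2/3.
Jade's threshold: (75−44)/(75−10) = 31/65.
2/3 > 31/65, so Iris binds and δ* = 2/3.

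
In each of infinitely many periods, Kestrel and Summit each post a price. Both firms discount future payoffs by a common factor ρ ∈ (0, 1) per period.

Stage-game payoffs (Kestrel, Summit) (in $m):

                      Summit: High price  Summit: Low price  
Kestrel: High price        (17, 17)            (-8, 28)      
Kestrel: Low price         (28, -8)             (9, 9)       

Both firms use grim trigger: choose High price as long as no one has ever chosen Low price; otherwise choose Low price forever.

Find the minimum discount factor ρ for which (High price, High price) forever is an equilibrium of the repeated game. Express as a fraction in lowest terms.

11/19

17/(1−ρ) ≥ 28 + 9ρ/(1−ρ)
17 ≥ 28 − 19ρ
ρ ≥ 11/19.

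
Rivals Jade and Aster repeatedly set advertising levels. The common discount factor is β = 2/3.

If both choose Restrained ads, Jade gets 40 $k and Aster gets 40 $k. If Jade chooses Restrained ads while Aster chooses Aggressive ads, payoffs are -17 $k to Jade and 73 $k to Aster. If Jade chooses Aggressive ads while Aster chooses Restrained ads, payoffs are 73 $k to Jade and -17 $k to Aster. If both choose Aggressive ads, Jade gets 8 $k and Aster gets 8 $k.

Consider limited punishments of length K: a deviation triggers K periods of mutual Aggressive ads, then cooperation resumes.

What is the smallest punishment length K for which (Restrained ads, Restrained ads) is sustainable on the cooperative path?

Need Σ_{k=1}^{K} β^k ≥ (73−40)/(40−8) = 1.0312 at β = 2/3.
At K = 1 the sum is 0.6667 < 1.0312; at K = 2 it is 1.1111 ≥ 1.0312.
So the minimum punishment length is K = 2.

2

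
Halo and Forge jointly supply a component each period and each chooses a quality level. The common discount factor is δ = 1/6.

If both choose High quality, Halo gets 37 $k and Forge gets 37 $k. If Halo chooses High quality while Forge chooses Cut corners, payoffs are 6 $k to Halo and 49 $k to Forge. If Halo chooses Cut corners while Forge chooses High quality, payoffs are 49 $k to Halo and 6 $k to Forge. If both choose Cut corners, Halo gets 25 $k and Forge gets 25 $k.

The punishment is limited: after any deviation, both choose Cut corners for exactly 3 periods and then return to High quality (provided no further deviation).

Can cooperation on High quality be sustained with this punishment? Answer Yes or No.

No

IC: δ+…+δ^3 ≥ (49−37)/(37−25) = 1.
At δ = 1/6: partial sum = 0.1991 < 1.0000. Cooperation not sustainable.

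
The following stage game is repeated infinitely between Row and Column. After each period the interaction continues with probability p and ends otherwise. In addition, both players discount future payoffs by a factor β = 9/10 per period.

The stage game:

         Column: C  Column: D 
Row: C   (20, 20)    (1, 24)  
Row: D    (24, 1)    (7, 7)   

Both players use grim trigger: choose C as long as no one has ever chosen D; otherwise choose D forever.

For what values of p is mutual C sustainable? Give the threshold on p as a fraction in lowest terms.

40/153

With continuation probability p and discount β, the effective per-period discount factor is βp.
Grim-trigger IC: βp ≥ (24−20)/(24−7) = 4/17.
So p ≥ (4/17)/(9/10) = 40/153.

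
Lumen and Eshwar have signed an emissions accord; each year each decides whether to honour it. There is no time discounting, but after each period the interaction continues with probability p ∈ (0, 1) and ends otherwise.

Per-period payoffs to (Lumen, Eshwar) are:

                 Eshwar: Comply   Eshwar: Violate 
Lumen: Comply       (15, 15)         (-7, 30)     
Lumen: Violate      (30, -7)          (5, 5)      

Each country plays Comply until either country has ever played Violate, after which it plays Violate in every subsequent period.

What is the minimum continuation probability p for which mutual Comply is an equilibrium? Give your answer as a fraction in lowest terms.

With no time discounting, the continuation probability p plays the role of the discount factor.
Grim-trigger IC: 15/(1−p) ≥ 30 + 5p/(1−p) ⇒ p ≥ (30−15)/(30−5) = 3/5.

3/5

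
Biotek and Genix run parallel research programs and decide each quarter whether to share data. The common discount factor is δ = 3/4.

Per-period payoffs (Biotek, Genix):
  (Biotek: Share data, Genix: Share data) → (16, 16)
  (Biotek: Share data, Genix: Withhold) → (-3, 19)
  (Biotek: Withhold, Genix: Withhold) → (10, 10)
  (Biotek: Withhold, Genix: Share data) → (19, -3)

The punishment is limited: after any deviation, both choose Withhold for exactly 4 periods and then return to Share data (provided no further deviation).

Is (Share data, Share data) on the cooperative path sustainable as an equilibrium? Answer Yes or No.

Comparing payoff streams over the 5 periods until play realigns: cooperate → 16(1+δ+…+δ^4); deviate → 19 + 10(δ+…+δ^4).
Cooperation is sustained iff (16−10)(δ+…+δ^4) ≥ 19−16.
δ+…+δ^4 = 3/4·(1−(3/4)^4)/(1−3/4) = 2.0508, and (19−16)/(16−10) = 0.5000.
2.0508 ≥ 0.5000, so cooperation is sustainable.

Yes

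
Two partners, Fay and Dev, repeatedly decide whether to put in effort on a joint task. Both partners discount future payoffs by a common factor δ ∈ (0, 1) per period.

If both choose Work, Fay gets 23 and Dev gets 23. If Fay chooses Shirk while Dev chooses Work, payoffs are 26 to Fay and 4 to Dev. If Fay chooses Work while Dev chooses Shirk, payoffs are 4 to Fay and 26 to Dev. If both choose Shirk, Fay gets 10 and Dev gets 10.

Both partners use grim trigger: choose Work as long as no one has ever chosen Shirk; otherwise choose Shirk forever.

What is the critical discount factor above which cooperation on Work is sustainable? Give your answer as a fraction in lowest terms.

One-period gain from deviating is 26 − 23 = 3. The loss is 23 − 10 = 13 in every subsequent period, with present value 13·δ/(1−δ).
Deviation is unprofitable when 13·δ/(1−δ) ≥ 3, i.e. δ/(1−δ) ≥ 3/13.
Equivalently δ ≥ 3/(3+13) = 3/16.

3/16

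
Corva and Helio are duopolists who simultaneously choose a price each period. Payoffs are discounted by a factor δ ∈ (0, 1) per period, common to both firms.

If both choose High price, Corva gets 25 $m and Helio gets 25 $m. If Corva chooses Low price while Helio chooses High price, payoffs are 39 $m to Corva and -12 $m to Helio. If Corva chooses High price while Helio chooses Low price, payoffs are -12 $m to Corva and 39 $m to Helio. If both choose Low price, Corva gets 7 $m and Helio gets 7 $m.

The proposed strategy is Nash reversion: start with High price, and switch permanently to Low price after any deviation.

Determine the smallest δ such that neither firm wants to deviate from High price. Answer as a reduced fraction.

Cooperation forever yields 25 each period: 25/(1−δ).
Deviating yields 39 once, then 7 forever: 39 + 7δ/(1−δ).
No profitable deviation requires 25/(1−δ) ≥ 39 + 7δ/(1−δ).
Multiplying by (1−δ): 25 ≥ 39(1−δ) + 7δ = 39 − 32δ.
So 32δ ≥ 14, i.e. δ ≥ 14/32 = 7/16.

7/16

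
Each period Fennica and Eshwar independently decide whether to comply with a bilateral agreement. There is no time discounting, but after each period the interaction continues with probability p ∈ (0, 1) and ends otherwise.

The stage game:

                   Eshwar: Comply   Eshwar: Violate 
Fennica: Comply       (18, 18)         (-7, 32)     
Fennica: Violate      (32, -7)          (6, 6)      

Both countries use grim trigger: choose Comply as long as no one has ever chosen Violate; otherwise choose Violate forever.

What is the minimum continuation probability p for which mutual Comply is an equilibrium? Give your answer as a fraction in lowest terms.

7/13

With no time discounting, the continuation probability p plays the role of the discount factor.
Grim-trigger IC: 18/(1−p) ≥ 32 + 6p/(1−p) ⇒ p ≥ (32−18)/(32−6) = 7/13.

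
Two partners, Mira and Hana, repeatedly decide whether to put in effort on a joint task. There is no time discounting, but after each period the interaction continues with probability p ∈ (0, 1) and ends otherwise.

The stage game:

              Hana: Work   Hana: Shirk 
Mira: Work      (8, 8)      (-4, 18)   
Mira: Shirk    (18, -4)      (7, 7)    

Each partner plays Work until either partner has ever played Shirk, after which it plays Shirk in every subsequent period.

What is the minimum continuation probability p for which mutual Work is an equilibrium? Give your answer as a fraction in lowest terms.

With no time discounting, the continuation probability p plays the role of the discount factor.
Grim-trigger IC: 8/(1−p) ≥ 18 + 7p/(1−p) ⇒ p ≥ (18−8)/(18−7) = 10/11.

10/11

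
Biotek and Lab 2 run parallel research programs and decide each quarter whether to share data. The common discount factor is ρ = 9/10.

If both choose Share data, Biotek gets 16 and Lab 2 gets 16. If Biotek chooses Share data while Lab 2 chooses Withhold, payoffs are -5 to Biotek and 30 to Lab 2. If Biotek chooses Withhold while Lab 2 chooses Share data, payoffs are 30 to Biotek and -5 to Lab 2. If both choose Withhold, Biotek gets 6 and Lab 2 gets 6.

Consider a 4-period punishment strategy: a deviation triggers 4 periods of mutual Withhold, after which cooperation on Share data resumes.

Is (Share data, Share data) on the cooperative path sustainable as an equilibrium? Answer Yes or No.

Yes

Comparing payoff streams over the 5 periods until play realigns: cooperate → 16(1+ρ+…+ρ^4); deviate → 30 + 6(ρ+…+ρ^4).
Cooperation is sustained iff (16−6)(ρ+…+ρ^4) ≥ 30−16.
ρ+…+ρ^4 = 9/10·(1−(9/10)^4)/(1−9/10) = 3.0951, and (30−16)/(16−6) = 1.4000.
3.0951 ≥ 1.4000, so cooperation is sustainable.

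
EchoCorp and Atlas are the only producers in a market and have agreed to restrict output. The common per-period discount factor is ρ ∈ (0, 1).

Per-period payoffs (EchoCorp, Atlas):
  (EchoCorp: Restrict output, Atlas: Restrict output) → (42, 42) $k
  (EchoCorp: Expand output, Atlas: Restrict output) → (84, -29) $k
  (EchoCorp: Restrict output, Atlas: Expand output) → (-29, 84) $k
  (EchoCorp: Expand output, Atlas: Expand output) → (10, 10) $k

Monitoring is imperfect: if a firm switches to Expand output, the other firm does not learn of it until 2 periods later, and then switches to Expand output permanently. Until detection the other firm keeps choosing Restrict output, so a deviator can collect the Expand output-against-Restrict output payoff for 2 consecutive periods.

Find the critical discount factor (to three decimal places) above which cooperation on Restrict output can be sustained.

0.753

Deviating for the 2 undetected periods gains 84−42 = 42 per period over cooperation, then loses 42−10 = 32 per period forever once punishment starts.
Gain: 42(1 + ρ + … + ρ^1); loss: 32·ρ^2/(1−ρ).
No profitable deviation ⇔ 42(1−ρ^2) ≤ 32·ρ^2, i.e. ρ^2 ≥ 42/(42+32) = 21/37.
Hence ρ ≥ (21/37)^(1/2) ≈ 0.753.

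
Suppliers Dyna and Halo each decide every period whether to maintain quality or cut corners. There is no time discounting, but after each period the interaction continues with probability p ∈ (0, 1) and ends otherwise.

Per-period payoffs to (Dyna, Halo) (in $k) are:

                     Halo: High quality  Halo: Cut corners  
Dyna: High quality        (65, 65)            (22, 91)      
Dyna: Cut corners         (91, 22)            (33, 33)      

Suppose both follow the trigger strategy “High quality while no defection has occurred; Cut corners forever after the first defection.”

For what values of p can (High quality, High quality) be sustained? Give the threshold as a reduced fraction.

13/29

Expected cooperation value is 65 + p·65 + p²·65 + … = 65/(1−p); deviation gives 91 + p·33/(1−p).
65 ≥ 91(1−p) + 33p ⇒ 58p ≥ 26 ⇒ p ≥ 26/58 = 13/29.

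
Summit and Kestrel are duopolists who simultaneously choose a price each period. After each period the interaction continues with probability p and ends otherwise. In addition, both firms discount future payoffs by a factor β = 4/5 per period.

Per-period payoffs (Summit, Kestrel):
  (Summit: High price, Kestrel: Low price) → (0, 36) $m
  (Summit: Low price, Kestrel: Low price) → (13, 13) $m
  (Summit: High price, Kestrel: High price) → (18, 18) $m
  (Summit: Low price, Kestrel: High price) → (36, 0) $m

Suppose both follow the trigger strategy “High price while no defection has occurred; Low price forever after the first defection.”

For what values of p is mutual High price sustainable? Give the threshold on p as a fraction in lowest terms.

45/46

Expected continuation weight on next period's payoff is β·p = 4/5·p, which plays the role of the discount factor.
Cooperation requires 4/5·p ≥ (36−18)/(36−13) = 18/23, hence p ≥ 45/46.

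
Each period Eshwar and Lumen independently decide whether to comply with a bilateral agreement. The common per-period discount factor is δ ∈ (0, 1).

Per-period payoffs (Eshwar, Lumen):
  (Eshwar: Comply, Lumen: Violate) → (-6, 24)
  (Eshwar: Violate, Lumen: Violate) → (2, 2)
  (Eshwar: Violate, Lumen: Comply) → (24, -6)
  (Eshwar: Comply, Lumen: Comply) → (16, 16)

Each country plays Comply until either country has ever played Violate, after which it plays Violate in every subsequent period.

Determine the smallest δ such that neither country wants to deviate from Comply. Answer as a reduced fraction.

4/11

Cooperation forever yields 16 each period: 16/(1−δ).
Deviating yields 24 once, then 2 forever: 24 + 2δ/(1−δ).
No profitable deviation requires 16/(1−δ) ≥ 24 + 2δ/(1−δ).
Multiplying by (1−δ): 16 ≥ 24(1−δ) + 2δ = 24 − 22δ.
So 22δ ≥ 8, i.e. δ ≥ 8/22 = 4/11.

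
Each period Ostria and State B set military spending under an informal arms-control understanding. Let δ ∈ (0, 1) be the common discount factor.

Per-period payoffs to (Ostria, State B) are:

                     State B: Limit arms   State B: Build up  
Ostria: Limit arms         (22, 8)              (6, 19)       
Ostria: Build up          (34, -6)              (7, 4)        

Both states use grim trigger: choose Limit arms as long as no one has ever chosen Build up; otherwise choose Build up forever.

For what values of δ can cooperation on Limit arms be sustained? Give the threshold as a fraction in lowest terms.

Ostria: cooperation gives 22 each period; deviation gives 34 once then 7 forever.
  22/(1−δ) ≥ 34 + 7δ/(1−δ) ⇒ δ ≥ 12/27 = 4/9.
State B: cooperation gives 8 each period; deviation gives 19 once then 4 forever.
  δ ≥ 11/15.
Both must hold, so the binding constraint is State B's: δ ≥ 11/15.

11/15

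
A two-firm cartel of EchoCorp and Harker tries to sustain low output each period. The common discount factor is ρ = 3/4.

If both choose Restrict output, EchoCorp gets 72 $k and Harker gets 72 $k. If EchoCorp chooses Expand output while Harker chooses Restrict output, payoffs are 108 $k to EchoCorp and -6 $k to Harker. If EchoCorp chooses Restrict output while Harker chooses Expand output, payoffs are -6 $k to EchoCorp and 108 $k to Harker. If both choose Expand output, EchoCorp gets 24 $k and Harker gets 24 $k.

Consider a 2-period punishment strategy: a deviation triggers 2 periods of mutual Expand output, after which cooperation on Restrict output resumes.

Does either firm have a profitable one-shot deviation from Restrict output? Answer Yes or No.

IC: ρ+…+ρ^2 ≥ (108−72)/(72−24) = 3/4.
At ρ = 3/4: partial sum = 1.3125 ≥ 0.7500. Cooperation sustainable.

No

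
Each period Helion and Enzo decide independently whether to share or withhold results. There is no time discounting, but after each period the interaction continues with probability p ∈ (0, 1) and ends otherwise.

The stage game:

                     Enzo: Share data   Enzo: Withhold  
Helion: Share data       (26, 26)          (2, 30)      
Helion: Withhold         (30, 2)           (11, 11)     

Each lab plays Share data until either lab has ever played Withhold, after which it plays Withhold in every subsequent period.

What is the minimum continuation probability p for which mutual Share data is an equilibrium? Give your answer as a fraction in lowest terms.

Expected cooperation value is 26 + p·26 + p²·26 + … = 26/(1−p); deviation gives 30 + p·11/(1−p).
26 ≥ 30(1−p) + 11p ⇒ 19p ≥ 4 ⇒ p ≥ 4/19.

4/19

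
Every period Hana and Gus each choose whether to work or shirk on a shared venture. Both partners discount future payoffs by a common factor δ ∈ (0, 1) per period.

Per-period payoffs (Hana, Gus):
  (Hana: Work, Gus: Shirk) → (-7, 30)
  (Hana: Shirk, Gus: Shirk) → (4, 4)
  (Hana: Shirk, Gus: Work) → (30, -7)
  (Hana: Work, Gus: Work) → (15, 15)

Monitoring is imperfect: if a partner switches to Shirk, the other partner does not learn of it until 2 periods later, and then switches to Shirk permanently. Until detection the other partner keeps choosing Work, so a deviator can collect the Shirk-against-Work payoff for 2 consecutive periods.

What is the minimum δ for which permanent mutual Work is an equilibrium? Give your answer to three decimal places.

The best deviation is to choose Shirk for all 2 undetected periods, earning 30 each, then 4 forever once detected.
Deviation value: 30(1−δ^2)/(1−δ) + 4δ^2/(1−δ); cooperation value: 15/(1−δ).
IC: 15 ≥ 30(1−δ^2) + 4δ^2 = 30 − 26δ^2.
So δ^2 ≥ 15/26, giving δ ≥ (15/26)^(1/2) ≈ 0.760.

0.760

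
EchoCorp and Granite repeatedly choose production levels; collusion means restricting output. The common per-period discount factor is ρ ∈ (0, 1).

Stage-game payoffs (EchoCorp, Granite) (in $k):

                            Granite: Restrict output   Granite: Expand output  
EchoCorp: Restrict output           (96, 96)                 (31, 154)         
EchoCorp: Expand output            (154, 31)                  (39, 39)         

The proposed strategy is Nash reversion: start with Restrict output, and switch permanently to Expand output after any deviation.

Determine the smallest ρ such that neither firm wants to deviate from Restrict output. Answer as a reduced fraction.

96/(1−ρ) ≥ 154 + 39ρ/(1−ρ)
96 ≥ 154 − 115ρ
ρ ≥ 58/115.

58/115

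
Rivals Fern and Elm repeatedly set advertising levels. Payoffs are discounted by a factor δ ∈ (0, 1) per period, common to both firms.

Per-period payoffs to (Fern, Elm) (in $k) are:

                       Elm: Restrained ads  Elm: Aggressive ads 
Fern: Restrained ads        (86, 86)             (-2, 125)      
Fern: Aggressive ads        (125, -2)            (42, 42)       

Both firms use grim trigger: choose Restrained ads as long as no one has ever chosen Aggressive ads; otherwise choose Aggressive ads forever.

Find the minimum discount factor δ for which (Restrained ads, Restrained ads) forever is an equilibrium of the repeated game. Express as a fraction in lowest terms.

Under grim trigger the critical discount factor is (T−C)/(T−P) with T = 125, C = 86, P = 42.
δ* = (125−86)/(125−42) = 39/83.

39/83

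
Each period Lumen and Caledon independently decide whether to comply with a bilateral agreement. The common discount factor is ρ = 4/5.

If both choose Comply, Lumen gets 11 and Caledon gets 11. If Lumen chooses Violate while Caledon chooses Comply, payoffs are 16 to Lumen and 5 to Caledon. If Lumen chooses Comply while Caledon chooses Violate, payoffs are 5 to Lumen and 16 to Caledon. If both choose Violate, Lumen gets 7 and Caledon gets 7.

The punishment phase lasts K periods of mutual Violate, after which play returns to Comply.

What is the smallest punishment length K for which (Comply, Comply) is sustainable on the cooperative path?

2

No profitable deviation requires (11−7)(ρ+…+ρ^K) ≥ 16−11, i.e. ρ+…+ρ^K ≥ 5/4 ≈ 1.2500.
With ρ = 4/5, the partial sums are K=1: 0.8000, K=2: 1.4400.
K = 2 is the first length at which the sum reaches 1.2500.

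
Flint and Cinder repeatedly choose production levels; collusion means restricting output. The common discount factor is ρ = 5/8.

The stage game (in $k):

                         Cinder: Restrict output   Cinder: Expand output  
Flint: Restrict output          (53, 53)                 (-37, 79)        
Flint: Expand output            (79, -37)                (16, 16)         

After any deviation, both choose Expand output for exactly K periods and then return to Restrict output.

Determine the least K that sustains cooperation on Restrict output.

No profitable deviation requires (53−16)(ρ+…+ρ^K) ≥ 79−53, i.e. ρ+…+ρ^K ≥ 26/37 ≈ 0.7027.
With ρ = 5/8, the partial sums are K=1: 0.6250, K=2: 1.0156.
K = 2 is the first length at which the sum reaches 0.7027.

2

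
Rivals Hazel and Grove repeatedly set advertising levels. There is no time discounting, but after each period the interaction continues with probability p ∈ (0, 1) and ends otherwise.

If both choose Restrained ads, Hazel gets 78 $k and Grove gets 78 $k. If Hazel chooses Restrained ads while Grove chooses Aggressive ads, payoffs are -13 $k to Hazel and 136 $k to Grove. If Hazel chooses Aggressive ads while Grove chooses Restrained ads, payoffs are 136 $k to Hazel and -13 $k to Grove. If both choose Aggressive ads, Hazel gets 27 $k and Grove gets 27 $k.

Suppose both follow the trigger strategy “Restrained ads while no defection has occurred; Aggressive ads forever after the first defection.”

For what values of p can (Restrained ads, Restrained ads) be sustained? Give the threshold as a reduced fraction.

With no time discounting, the continuation probability p plays the role of the discount factor.
Grim-trigger IC: 78/(1−p) ≥ 136 + 27p/(1−p) ⇒ p ≥ (136−78)/(136−27) = 58/109.

58/109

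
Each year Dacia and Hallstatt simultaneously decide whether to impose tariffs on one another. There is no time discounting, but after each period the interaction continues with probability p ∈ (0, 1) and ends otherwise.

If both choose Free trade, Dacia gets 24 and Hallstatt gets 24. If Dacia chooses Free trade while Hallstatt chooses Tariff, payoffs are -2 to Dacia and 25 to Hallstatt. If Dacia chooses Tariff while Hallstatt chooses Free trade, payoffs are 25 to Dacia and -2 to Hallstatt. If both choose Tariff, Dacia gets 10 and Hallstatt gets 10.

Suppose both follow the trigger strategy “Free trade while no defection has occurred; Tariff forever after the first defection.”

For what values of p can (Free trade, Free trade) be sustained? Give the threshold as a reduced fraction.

With no time discounting, the continuation probability p plays the role of the discount factor.
Grim-trigger IC: 24/(1−p) ≥ 25 + 10p/(1−p) ⇒ p ≥ (25−24)/(25−10) = 1/15.

1/15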